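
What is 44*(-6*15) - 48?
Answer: -4008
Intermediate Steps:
44*(-6*15) - 48 = 44*(-90) - 48 = -3960 - 48 = -4008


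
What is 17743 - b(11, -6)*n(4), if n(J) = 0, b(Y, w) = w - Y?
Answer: 17743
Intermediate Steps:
17743 - b(11, -6)*n(4) = 17743 - (-6 - 1*11)*0 = 17743 - (-6 - 11)*0 = 17743 - (-17)*0 = 17743 - 1*0 = 17743 + 0 = 17743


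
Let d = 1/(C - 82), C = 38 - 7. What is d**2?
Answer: 1/2601 ≈ 0.00038447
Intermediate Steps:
C = 31
d = -1/51 (d = 1/(31 - 82) = 1/(-51) = -1/51 ≈ -0.019608)
d**2 = (-1/51)**2 = 1/2601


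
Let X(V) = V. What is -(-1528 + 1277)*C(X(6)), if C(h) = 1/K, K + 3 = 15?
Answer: 251/12 ≈ 20.917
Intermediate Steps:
K = 12 (K = -3 + 15 = 12)
C(h) = 1/12
-(-1528 + 1277)*C(X(6)) = -(-1528 + 1277)/12 = -(-251)/12 = -1*(-251/12) = 251/12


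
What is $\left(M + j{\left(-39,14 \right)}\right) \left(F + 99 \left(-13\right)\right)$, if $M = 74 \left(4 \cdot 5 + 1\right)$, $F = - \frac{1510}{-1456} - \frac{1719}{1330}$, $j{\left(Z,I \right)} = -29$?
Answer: $- \frac{27153107815}{13832} \approx -1.9631 \cdot 10^{6}$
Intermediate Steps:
$F = - \frac{17663}{69160}$ ($F = \left(-1510\right) \left(- \frac{1}{1456}\right) - \frac{1719}{1330} = \frac{755}{728} - \frac{1719}{1330} = - \frac{17663}{69160} \approx -0.25539$)
$M = 1554$ ($M = 74 \left(20 + 1\right) = 74 \cdot 21 = 1554$)
$\left(M + j{\left(-39,14 \right)}\right) \left(F + 99 \left(-13\right)\right) = \left(1554 - 29\right) \left(- \frac{17663}{69160} + 99 \left(-13\right)\right) = 1525 \left(- \frac{17663}{69160} - 1287\right) = 1525 \left(- \frac{89026583}{69160}\right) = - \frac{27153107815}{13832}$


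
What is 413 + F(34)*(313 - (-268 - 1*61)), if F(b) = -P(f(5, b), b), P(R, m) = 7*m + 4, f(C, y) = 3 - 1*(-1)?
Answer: -154951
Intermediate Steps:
f(C, y) = 4 (f(C, y) = 3 + 1 = 4)
P(R, m) = 4 + 7*m
F(b) = -4 - 7*b (F(b) = -(4 + 7*b) = -4 - 7*b)
413 + F(34)*(313 - (-268 - 1*61)) = 413 + (-4 - 7*34)*(313 - (-268 - 1*61)) = 413 + (-4 - 238)*(313 - (-268 - 61)) = 413 - 242*(313 - 1*(-329)) = 413 - 242*(313 + 329) = 413 - 242*642 = 413 - 155364 = -154951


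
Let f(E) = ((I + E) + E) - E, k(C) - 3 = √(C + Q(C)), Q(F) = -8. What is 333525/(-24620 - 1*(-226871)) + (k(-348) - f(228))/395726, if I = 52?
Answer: 43976163541/26678659742 + I*√89/197863 ≈ 1.6484 + 4.7679e-5*I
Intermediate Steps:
k(C) = 3 + √(-8 + C) (k(C) = 3 + √(C - 8) = 3 + √(-8 + C))
f(E) = 52 + E (f(E) = ((52 + E) + E) - E = (52 + 2*E) - E = 52 + E)
333525/(-24620 - 1*(-226871)) + (k(-348) - f(228))/395726 = 333525/(-24620 - 1*(-226871)) + ((3 + √(-8 - 348)) - (52 + 228))/395726 = 333525/(-24620 + 226871) + ((3 + √(-356)) - 1*280)*(1/395726) = 333525/202251 + ((3 + 2*I*√89) - 280)*(1/395726) = 333525*(1/202251) + (-277 + 2*I*√89)*(1/395726) = 111175/67417 + (-277/395726 + I*√89/197863) = 43976163541/26678659742 + I*√89/197863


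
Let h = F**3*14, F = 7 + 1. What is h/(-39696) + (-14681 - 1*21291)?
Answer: -89246980/2481 ≈ -35972.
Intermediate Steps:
F = 8
h = 7168 (h = 8**3*14 = 512*14 = 7168)
h/(-39696) + (-14681 - 1*21291) = 7168/(-39696) + (-14681 - 1*21291) = 7168*(-1/39696) + (-14681 - 21291) = -448/2481 - 35972 = -89246980/2481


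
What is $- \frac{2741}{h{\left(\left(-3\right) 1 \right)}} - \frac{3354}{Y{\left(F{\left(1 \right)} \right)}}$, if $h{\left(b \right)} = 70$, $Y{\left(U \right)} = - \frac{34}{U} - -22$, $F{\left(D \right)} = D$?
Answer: $\frac{8412}{35} \approx 240.34$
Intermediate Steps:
$Y{\left(U \right)} = 22 - \frac{34}{U}$ ($Y{\left(U \right)} = - \frac{34}{U} + 22 = 22 - \frac{34}{U}$)
$- \frac{2741}{h{\left(\left(-3\right) 1 \right)}} - \frac{3354}{Y{\left(F{\left(1 \right)} \right)}} = - \frac{2741}{70} - \frac{3354}{22 - \frac{34}{1}} = \left(-2741\right) \frac{1}{70} - \frac{3354}{22 - 34} = - \frac{2741}{70} - \frac{3354}{22 - 34} = - \frac{2741}{70} - \frac{3354}{-12} = - \frac{2741}{70} - - \frac{559}{2} = - \frac{2741}{70} + \frac{559}{2} = \frac{8412}{35}$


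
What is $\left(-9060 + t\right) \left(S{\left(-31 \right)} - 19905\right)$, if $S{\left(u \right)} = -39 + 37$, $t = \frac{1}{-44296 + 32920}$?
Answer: $\frac{2051746029827}{11376} \approx 1.8036 \cdot 10^{8}$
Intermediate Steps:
$t = - \frac{1}{11376}$ ($t = \frac{1}{-11376} = - \frac{1}{11376} \approx -8.7904 \cdot 10^{-5}$)
$S{\left(u \right)} = -2$
$\left(-9060 + t\right) \left(S{\left(-31 \right)} - 19905\right) = \left(-9060 - \frac{1}{11376}\right) \left(-2 - 19905\right) = \left(- \frac{103066561}{11376}\right) \left(-19907\right) = \frac{2051746029827}{11376}$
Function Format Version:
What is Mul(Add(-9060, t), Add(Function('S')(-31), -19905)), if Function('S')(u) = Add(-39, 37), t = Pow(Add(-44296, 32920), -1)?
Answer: Rational(2051746029827, 11376) ≈ 1.8036e+8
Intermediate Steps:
t = Rational(-1, 11376) (t = Pow(-11376, -1) = Rational(-1, 11376) ≈ -8.7904e-5)
Function('S')(u) = -2
Mul(Add(-9060, t), Add(Function('S')(-31), -19905)) = Mul(Add(-9060, Rational(-1, 11376)), Add(-2, -19905)) = Mul(Rational(-103066561, 11376), -19907) = Rational(2051746029827, 11376)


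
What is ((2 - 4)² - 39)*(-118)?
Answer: 4130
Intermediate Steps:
((2 - 4)² - 39)*(-118) = ((-2)² - 39)*(-118) = (4 - 39)*(-118) = -35*(-118) = 4130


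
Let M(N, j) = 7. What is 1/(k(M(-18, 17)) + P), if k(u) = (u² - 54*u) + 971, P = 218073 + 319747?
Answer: 1/538462 ≈ 1.8571e-6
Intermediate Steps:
P = 537820
k(u) = 971 + u² - 54*u
1/(k(M(-18, 17)) + P) = 1/((971 + 7² - 54*7) + 537820) = 1/((971 + 49 - 378) + 537820) = 1/(642 + 537820) = 1/538462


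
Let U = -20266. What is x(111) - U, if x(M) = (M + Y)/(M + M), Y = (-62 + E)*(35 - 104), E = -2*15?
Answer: 1501837/74 ≈ 20295.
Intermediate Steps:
E = -30
Y = 6348 (Y = (-62 - 30)*(35 - 104) = -92*(-69) = 6348)
x(M) = (6348 + M)/(2*M) (x(M) = (M + 6348)/(M + M) = (6348 + M)/((2*M)) = (6348 + M)*(1/(2*M)) = (6348 + M)/(2*M))
x(111) - U = (½)*(6348 + 111)/111 - 1*(-20266) = (½)*(1/111)*6459 + 20266 = 2153/74 + 20266 = 1501837/74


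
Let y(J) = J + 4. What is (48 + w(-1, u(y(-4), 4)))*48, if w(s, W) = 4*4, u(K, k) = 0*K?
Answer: 3072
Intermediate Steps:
y(J) = 4 + J
u(K, k) = 0
w(s, W) = 16
(48 + w(-1, u(y(-4), 4)))*48 = (48 + 16)*48 = 64*48 = 3072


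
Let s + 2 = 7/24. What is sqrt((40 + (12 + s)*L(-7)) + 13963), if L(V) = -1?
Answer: 5*sqrt(80598)/12 ≈ 118.29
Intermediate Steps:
s = -41/24 (s = -2 + 7/24 = -41/24 ≈ -1.7083)
sqrt((40 + (12 + s)*L(-7)) + 13963) = sqrt((40 + (12 - 41/24)*(-1)) + 13963) = sqrt((40 + (247/24)*(-1)) + 13963) = sqrt((40 - 247/24) + 13963) = sqrt(713/24 + 13963) = sqrt(335825/24) = 5*sqrt(80598)/12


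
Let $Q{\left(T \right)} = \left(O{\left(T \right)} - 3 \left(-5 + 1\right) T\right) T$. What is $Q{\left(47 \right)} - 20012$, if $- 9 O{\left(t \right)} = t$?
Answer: $\frac{56255}{9} \approx 6250.6$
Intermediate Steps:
$O{\left(t \right)} = - \frac{t}{9}$
$Q{\left(T \right)} = \frac{107 T^{2}}{9}$ ($Q{\left(T \right)} = \left(- \frac{T}{9} - 3 \left(-5 + 1\right) T\right) T = \left(- \frac{T}{9} - 3 \left(- 4 T\right)\right) T = \left(- \frac{T}{9} + 12 T\right) T = \frac{107 T}{9} T = \frac{107 T^{2}}{9}$)
$Q{\left(47 \right)} - 20012 = \frac{107 \cdot 47^{2}}{9} - 20012 = \frac{107}{9} \cdot 2209 - 20012 = \frac{236363}{9} - 20012 = \frac{56255}{9}$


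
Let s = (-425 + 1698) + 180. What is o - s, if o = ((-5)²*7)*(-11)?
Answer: -3378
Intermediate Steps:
o = -1925 (o = (25*7)*(-11) = 175*(-11) = -1925)
s = 1453 (s = 1273 + 180 = 1453)
o - s = -1925 - 1*1453 = -1925 - 1453 = -3378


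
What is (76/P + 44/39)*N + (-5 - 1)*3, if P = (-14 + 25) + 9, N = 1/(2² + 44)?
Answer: -167519/9360 ≈ -17.897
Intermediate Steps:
N = 1/48 (N = 1/(4 + 44) = 1/48 ≈ 0.020833)
P = 20 (P = 11 + 9 = 20)
(76/P + 44/39)*N + (-5 - 1)*3 = (76/20 + 44/39)*(1/48) + (-5 - 1)*3 = (76*(1/20) + 44*(1/39))*(1/48) - 6*3 = (19/5 + 44/39)*(1/48) - 18 = (961/195)*(1/48) - 18 = 961/9360 - 18 = -167519/9360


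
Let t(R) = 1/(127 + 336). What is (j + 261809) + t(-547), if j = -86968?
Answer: 80951384/463 ≈ 1.7484e+5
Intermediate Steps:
t(R) = 1/463
(j + 261809) + t(-547) = (-86968 + 261809) + 1/463 = 174841 + 1/463 = 80951384/463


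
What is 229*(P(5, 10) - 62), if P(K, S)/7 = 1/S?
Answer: -140377/10 ≈ -14038.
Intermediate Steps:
P(K, S) = 7/S
229*(P(5, 10) - 62) = 229*(7/10 - 62) = 229*(-613/10) = -140377/10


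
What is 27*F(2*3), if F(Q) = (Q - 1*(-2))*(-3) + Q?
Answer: -486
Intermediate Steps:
F(Q) = -6 - 2*Q (F(Q) = (Q + 2)*(-3) + Q = (2 + Q)*(-3) + Q = (-6 - 3*Q) + Q = -6 - 2*Q)
27*F(2*3) = 27*(-6 - 4*3) = 27*(-6 - 2*6) = 27*(-6 - 12) = 27*(-18) = -486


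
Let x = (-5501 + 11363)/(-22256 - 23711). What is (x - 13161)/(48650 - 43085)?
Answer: -201659183/85268785 ≈ -2.3650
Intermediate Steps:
x = -5862/45967 (x = 5862/(-45967) = 5862*(-1/45967) = -5862/45967 ≈ -0.12753)
(x - 13161)/(48650 - 43085) = (-5862/45967 - 13161)/(48650 - 43085) = -604977549/45967/5565 = -604977549/45967*1/5565 = -201659183/85268785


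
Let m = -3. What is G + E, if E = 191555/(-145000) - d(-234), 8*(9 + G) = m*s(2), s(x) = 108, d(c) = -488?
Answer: 12678189/29000 ≈ 437.18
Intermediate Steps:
G = -99/2 (G = -9 + (-3*108)/8 = -9 + (1/8)*(-324) = -9 - 81/2 = -99/2 ≈ -49.500)
E = 14113689/29000 (E = 191555/(-145000) - 1*(-488) = 191555*(-1/145000) + 488 = -38311/29000 + 488 = 14113689/29000 ≈ 486.68)
G + E = -99/2 + 14113689/29000 = 12678189/29000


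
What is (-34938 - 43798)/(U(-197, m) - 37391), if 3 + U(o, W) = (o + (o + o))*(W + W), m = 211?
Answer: 19684/71699 ≈ 0.27454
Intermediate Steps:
U(o, W) = -3 + 6*W*o (U(o, W) = -3 + (o + (o + o))*(W + W) = -3 + (o + 2*o)*(2*W) = -3 + (3*o)*(2*W) = -3 + 6*W*o)
(-34938 - 43798)/(U(-197, m) - 37391) = (-34938 - 43798)/((-3 + 6*211*(-197)) - 37391) = -78736/((-3 - 249402) - 37391) = -78736/(-249405 - 37391) = -78736/(-286796) = -78736*(-1/286796) = 19684/71699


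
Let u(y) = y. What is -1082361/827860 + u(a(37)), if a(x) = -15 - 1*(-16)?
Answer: -254501/827860 ≈ -0.30742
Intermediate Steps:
a(x) = 1 (a(x) = -15 + 16 = 1)
-1082361/827860 + u(a(37)) = -1082361/827860 + 1 = -254501/827860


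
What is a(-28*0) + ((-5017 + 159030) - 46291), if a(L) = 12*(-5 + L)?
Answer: 107662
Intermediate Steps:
a(L) = -60 + 12*L
a(-28*0) + ((-5017 + 159030) - 46291) = (-60 + 12*(-28*0)) + ((-5017 + 159030) - 46291) = (-60 + 12*0) + (154013 - 46291) = (-60 + 0) + 107722 = -60 + 107722 = 107662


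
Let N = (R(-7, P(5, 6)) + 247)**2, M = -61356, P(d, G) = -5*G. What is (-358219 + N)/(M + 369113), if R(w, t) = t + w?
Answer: -314119/307757 ≈ -1.0207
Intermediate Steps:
N = 44100 (N = ((-5*6 - 7) + 247)**2 = ((-30 - 7) + 247)**2 = (-37 + 247)**2 = 210**2 = 44100)
(-358219 + N)/(M + 369113) = (-358219 + 44100)/(-61356 + 369113) = -314119/307757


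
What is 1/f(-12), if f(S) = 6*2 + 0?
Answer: 1/12 ≈ 0.083333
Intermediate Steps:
f(S) = 12 (f(S) = 12 + 0 = 12)
1/f(-12) = 1/12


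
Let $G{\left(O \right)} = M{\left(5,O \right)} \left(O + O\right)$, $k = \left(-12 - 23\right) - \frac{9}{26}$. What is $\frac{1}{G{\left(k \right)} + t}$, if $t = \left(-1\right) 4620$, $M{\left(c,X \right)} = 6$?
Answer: $- \frac{13}{65574} \approx -0.00019825$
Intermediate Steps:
$k = - \frac{919}{26}$ ($k = -35 - \frac{9}{26} = - \frac{919}{26} \approx -35.346$)
$G{\left(O \right)} = 12 O$ ($G{\left(O \right)} = 6 \left(O + O\right) = 6 \cdot 2 O = 12 O$)
$t = -4620$
$\frac{1}{G{\left(k \right)} + t} = \frac{1}{12 \left(- \frac{919}{26}\right) - 4620} = \frac{1}{- \frac{5514}{13} - 4620} = \frac{1}{- \frac{65574}{13}} = - \frac{13}{65574}$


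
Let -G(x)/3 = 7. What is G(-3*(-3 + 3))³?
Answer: -9261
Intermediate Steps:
G(x) = -21 (G(x) = -3*7 = -21)
G(-3*(-3 + 3))³ = (-21)³ = -9261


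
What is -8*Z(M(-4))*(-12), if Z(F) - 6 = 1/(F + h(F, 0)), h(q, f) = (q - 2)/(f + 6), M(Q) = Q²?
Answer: 31968/55 ≈ 581.24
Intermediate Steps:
h(q, f) = (-2 + q)/(6 + f)
Z(F) = 6 + 1/(-⅓ + 7*F/6) (Z(F) = 6 + 1/(F + (-2 + F)/(6 + 0)) = 6 + 1/(F + (-2 + F)/6) = 6 + 1/(F + (-⅓ + F/6)) = 6 + 1/(-⅓ + 7*F/6))
-8*Z(M(-4))*(-12) = -48*(-1 + 7*(-4)²)/(-2 + 7*(-4)²)*(-12) = -48*(-1 + 7*16)/(-2 + 7*16)*(-12) = -48*(-1 + 112)/(-2 + 112)*(-12) = -48*111/110*(-12) = -8*333/55*(-12) = -2664/55*(-12) = 31968/55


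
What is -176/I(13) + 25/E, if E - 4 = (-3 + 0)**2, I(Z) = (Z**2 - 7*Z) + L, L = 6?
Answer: -47/273 ≈ -0.17216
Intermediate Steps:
I(Z) = 6 + Z**2 - 7*Z (I(Z) = (Z**2 - 7*Z) + 6 = 6 + Z**2 - 7*Z)
E = 13 (E = 4 + (-3 + 0)**2 = 4 + (-3)**2 = 4 + 9 = 13)
-176/I(13) + 25/E = -176/(6 + 13**2 - 7*13) + 25/13 = -176/(6 + 169 - 91) + 25*(1/13) = -176/84 + 25/13 = -176*1/84 + 25/13 = -44/21 + 25/13 = -47/273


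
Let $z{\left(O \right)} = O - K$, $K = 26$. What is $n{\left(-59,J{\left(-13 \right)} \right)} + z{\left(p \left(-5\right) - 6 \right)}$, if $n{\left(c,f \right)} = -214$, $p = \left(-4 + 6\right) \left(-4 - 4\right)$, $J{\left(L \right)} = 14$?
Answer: $-166$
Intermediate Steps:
$p = -16$ ($p = 2 \left(-8\right) = -16$)
$z{\left(O \right)} = -26 + O$ ($z{\left(O \right)} = O - 26 = -26 + O$)
$n{\left(-59,J{\left(-13 \right)} \right)} + z{\left(p \left(-5\right) - 6 \right)} = -214 - -48 = -214 + \left(-26 + \left(80 - 6\right)\right) = -214 + \left(-26 + 74\right) = -214 + 48 = -166$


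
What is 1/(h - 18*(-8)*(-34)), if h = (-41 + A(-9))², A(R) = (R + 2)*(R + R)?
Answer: 1/2329 ≈ 0.00042937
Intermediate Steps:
A(R) = 2*R*(2 + R) (A(R) = (2 + R)*(2*R) = 2*R*(2 + R))
h = 7225 (h = (-41 + 2*(-9)*(2 - 9))² = (-41 + 2*(-9)*(-7))² = (-41 + 126)² = 85² = 7225)
1/(h - 18*(-8)*(-34)) = 1/(7225 - 18*(-8)*(-34)) = 1/(7225 + 144*(-34)) = 1/(7225 - 4896) = 1/2329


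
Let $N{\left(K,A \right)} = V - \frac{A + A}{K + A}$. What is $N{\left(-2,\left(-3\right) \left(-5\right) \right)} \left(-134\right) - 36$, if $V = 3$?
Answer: $- \frac{1674}{13} \approx -128.77$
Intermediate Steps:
$N{\left(K,A \right)} = 3 - \frac{2 A}{A + K}$ ($N{\left(K,A \right)} = 3 - \frac{A + A}{K + A} = 3 - \frac{2 A}{A + K}$)
$N{\left(-2,\left(-3\right) \left(-5\right) \right)} \left(-134\right) - 36 = \frac{\left(-3\right) \left(-5\right) + 3 \left(-2\right)}{\left(-3\right) \left(-5\right) - 2} \left(-134\right) - 36 = \frac{15 - 6}{15 - 2} \left(-134\right) - 36 = \frac{1}{13} \cdot 9 \left(-134\right) - 36 = \frac{9}{13} \left(-134\right) - 36 = - \frac{1206}{13} - 36 = - \frac{1674}{13}$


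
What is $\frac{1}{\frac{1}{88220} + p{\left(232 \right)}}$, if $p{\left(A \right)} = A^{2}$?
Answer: $\frac{88220}{4748353281} \approx 1.8579 \cdot 10^{-5}$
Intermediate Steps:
$\frac{1}{\frac{1}{88220} + p{\left(232 \right)}} = \frac{1}{\frac{1}{88220} + 232^{2}} = \frac{1}{\frac{1}{88220} + 53824} = \frac{1}{\frac{4748353281}{88220}} = \frac{88220}{4748353281}$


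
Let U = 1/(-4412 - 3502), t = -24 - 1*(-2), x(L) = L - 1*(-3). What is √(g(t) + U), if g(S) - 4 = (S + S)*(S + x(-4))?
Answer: √63633490422/7914 ≈ 31.875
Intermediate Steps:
x(L) = 3 + L (x(L) = L + 3 = 3 + L)
t = -22 (t = -24 + 2 = -22)
U = -1/7914 (U = 1/(-7914) = -1/7914 ≈ -0.00012636)
g(S) = 4 + 2*S*(-1 + S) (g(S) = 4 + (S + S)*(S + (3 - 4)) = 4 + (2*S)*(S - 1) = 4 + (2*S)*(-1 + S) = 4 + 2*S*(-1 + S))
√(g(t) + U) = √((4 - 2*(-22) + 2*(-22)²) - 1/7914) = √((4 + 44 + 2*484) - 1/7914) = √((4 + 44 + 968) - 1/7914) = √(1016 - 1/7914) = √(8040623/7914) = √63633490422/7914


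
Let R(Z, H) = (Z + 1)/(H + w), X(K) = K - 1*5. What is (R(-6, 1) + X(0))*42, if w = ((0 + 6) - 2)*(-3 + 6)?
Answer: -2940/13 ≈ -226.15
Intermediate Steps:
X(K) = -5 + K (X(K) = K - 5 = -5 + K)
w = 12 (w = (6 - 2)*3 = 4*3 = 12)
R(Z, H) = (1 + Z)/(12 + H) (R(Z, H) = (Z + 1)/(H + 12) = (1 + Z)/(12 + H))
(R(-6, 1) + X(0))*42 = ((1 - 6)/(12 + 1) + (-5 + 0))*42 = (-5/13 - 5)*42 = -70/13*42 = -2940/13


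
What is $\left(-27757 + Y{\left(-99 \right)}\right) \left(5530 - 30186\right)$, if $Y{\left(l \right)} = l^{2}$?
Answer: $442723136$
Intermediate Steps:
$\left(-27757 + Y{\left(-99 \right)}\right) \left(5530 - 30186\right) = \left(-27757 + \left(-99\right)^{2}\right) \left(5530 - 30186\right) = \left(-27757 + 9801\right) \left(-24656\right) = \left(-17956\right) \left(-24656\right) = 442723136$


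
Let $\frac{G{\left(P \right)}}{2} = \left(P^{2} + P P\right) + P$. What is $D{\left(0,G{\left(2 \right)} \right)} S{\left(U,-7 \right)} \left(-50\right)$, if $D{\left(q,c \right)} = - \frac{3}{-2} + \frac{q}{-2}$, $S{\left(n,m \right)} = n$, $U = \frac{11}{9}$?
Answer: $- \frac{275}{3} \approx -91.667$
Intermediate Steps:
$U = \frac{11}{9}$ ($U = 11 \cdot \frac{1}{9} = \frac{11}{9} \approx 1.2222$)
$G{\left(P \right)} = 2 P + 4 P^{2}$ ($G{\left(P \right)} = 2 \left(\left(P^{2} + P P\right) + P\right) = 2 \left(\left(P^{2} + P^{2}\right) + P\right) = 2 \left(2 P^{2} + P\right) = 2 \left(P + 2 P^{2}\right) = 2 P + 4 P^{2}$)
$D{\left(q,c \right)} = \frac{3}{2} - \frac{q}{2}$ ($D{\left(q,c \right)} = \left(-3\right) \left(- \frac{1}{2}\right) + q \left(- \frac{1}{2}\right) = \frac{3}{2} - \frac{q}{2}$)
$D{\left(0,G{\left(2 \right)} \right)} S{\left(U,-7 \right)} \left(-50\right) = \left(\frac{3}{2} - 0\right) \frac{11}{9} \left(-50\right) = \left(\frac{3}{2} + 0\right) \frac{11}{9} \left(-50\right) = \frac{3}{2} \cdot \frac{11}{9} \left(-50\right) = \frac{11}{6} \left(-50\right) = - \frac{275}{3}$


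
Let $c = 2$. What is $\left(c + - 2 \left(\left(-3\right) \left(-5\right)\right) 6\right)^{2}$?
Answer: $31684$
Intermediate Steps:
$\left(c + - 2 \left(\left(-3\right) \left(-5\right)\right) 6\right)^{2} = \left(2 + - 2 \left(\left(-3\right) \left(-5\right)\right) 6\right)^{2} = \left(2 + \left(-2\right) 15 \cdot 6\right)^{2} = \left(2 - 180\right)^{2} = \left(-178\right)^{2} = 31684$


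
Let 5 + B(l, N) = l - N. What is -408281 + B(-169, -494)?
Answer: -407961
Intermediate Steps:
B(l, N) = -5 + l - N (B(l, N) = -5 + (l - N) = -5 + l - N)
-408281 + B(-169, -494) = -408281 + (-5 - 169 - 1*(-494)) = -408281 + (-5 - 169 + 494) = -408281 + 320 = -407961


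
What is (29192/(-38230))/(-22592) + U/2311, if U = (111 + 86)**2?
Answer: 4189887062519/249499072720 ≈ 16.793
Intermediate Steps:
U = 38809 (U = 197**2 = 38809)
(29192/(-38230))/(-22592) + U/2311 = (29192/(-38230))/(-22592) + 38809/2311 = (29192*(-1/38230))*(-1/22592) + 38809*(1/2311) = -14596/19115*(-1/22592) + 38809/2311 = 3649/107961520 + 38809/2311 = 4189887062519/249499072720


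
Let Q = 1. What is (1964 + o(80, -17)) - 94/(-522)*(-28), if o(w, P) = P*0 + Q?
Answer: 511549/261 ≈ 1960.0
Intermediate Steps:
o(w, P) = 1 (o(w, P) = P*0 + 1 = 0 + 1 = 1)
(1964 + o(80, -17)) - 94/(-522)*(-28) = (1964 + 1) - 94/(-522)*(-28) = 1965 - 94*(-1/522)*(-28) = 1965 + (47/261)*(-28) = 1965 - 1316/261 = 511549/261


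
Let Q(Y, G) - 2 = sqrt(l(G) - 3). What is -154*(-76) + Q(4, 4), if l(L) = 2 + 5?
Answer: 11708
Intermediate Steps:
l(L) = 7
Q(Y, G) = 4 (Q(Y, G) = 2 + sqrt(7 - 3) = 2 + sqrt(4) = 2 + 2 = 4)
-154*(-76) + Q(4, 4) = -154*(-76) + 4 = 11704 + 4 = 11708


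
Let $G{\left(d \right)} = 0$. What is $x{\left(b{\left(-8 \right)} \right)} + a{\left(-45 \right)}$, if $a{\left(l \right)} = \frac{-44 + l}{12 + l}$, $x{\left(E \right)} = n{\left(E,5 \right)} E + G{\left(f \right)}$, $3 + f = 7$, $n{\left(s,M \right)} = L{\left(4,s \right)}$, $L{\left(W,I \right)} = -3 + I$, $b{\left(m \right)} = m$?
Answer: $\frac{2993}{33} \approx 90.697$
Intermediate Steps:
$n{\left(s,M \right)} = -3 + s$
$f = 4$ ($f = -3 + 7 = 4$)
$x{\left(E \right)} = E \left(-3 + E\right)$ ($x{\left(E \right)} = \left(-3 + E\right) E + 0 = E \left(-3 + E\right) + 0 = E \left(-3 + E\right)$)
$a{\left(l \right)} = \frac{-44 + l}{12 + l}$
$x{\left(b{\left(-8 \right)} \right)} + a{\left(-45 \right)} = - 8 \left(-3 - 8\right) + \frac{-44 - 45}{12 - 45} = \left(-8\right) \left(-11\right) + \frac{1}{-33} \left(-89\right) = 88 - - \frac{89}{33} = 88 + \frac{89}{33} = \frac{2993}{33}$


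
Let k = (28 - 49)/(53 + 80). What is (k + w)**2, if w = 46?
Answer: 758641/361 ≈ 2101.5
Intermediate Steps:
k = -3/19 (k = -21/133 = -21*1/133 = -3/19 ≈ -0.15789)
(k + w)**2 = (-3/19 + 46)**2 = (871/19)**2 = 758641/361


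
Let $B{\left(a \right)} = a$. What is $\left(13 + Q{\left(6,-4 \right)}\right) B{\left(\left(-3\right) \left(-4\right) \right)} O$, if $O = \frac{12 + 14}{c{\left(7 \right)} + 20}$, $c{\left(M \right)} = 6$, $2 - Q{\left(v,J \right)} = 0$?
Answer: $180$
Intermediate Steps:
$Q{\left(v,J \right)} = 2$ ($Q{\left(v,J \right)} = 2 - 0 = 2 + 0 = 2$)
$O = 1$ ($O = \frac{12 + 14}{6 + 20} = \frac{26}{26} = 26 \cdot \frac{1}{26} = 1$)
$\left(13 + Q{\left(6,-4 \right)}\right) B{\left(\left(-3\right) \left(-4\right) \right)} O = \left(13 + 2\right) \left(\left(-3\right) \left(-4\right)\right) 1 = 15 \cdot 12 \cdot 1 = 180 \cdot 1 = 180$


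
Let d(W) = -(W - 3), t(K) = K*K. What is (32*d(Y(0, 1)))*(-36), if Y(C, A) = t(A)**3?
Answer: -2304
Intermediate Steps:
t(K) = K**2
Y(C, A) = A**6 (Y(C, A) = (A**2)**3 = A**6)
d(W) = 3 - W (d(W) = -(-3 + W) = 3 - W)
(32*d(Y(0, 1)))*(-36) = (32*(3 - 1*1**6))*(-36) = (32*(3 - 1*1))*(-36) = (32*(3 - 1))*(-36) = (32*2)*(-36) = 64*(-36) = -2304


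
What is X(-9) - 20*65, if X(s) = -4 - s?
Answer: -1295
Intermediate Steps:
X(-9) - 20*65 = (-4 - 1*(-9)) - 20*65 = (-4 + 9) - 1300 = 5 - 1300 = -1295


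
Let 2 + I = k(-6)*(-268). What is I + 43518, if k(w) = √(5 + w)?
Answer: 43516 - 268*I ≈ 43516.0 - 268.0*I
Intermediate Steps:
I = -2 - 268*I (I = -2 + √(5 - 6)*(-268) = -2 + √(-1)*(-268) = -2 + I*(-268) = -2 - 268*I ≈ -2.0 - 268.0*I)
I + 43518 = (-2 - 268*I) + 43518 = 43516 - 268*I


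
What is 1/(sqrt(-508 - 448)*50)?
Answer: -I*sqrt(239)/23900 ≈ -0.00064685*I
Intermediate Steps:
1/(sqrt(-508 - 448)*50) = 1/(sqrt(-956)*50) = 1/((2*I*sqrt(239))*50) = 1/(100*I*sqrt(239)) = -I*sqrt(239)/23900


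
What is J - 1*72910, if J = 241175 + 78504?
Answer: 246769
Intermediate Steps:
J = 319679
J - 1*72910 = 319679 - 1*72910 = 319679 - 72910 = 246769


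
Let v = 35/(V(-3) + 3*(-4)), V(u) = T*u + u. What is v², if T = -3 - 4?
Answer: 1225/36 ≈ 34.028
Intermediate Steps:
T = -7
V(u) = -6*u (V(u) = -7*u + u = -6*u)
v = 35/6 (v = 35/(-6*(-3) + 3*(-4)) = 35/(18 - 12) = 35/6 ≈ 5.8333)
v² = (35/6)² = 1225/36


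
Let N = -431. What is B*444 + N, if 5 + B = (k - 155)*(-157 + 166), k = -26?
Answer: -725927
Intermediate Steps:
B = -1634 (B = -5 + (-26 - 155)*(-157 + 166) = -5 - 181*9 = -5 - 1629 = -1634)
B*444 + N = -1634*444 - 431 = -725496 - 431 = -725927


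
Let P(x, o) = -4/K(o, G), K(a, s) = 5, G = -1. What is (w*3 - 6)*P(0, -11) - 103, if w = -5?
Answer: -431/5 ≈ -86.200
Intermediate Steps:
P(x, o) = -⅘ (P(x, o) = -4/5 = -4*⅕ = -⅘)
(w*3 - 6)*P(0, -11) - 103 = (-5*3 - 6)*(-⅘) - 103 = (-15 - 6)*(-⅘) - 103 = -21*(-⅘) - 103 = 84/5 - 103 = -431/5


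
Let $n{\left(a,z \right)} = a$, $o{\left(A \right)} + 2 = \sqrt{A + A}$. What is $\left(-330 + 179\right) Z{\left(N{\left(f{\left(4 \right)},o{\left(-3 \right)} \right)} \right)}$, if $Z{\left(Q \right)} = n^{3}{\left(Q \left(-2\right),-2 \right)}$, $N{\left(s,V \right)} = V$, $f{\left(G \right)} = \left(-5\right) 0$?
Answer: $33824 + 7248 i \sqrt{6} \approx 33824.0 + 17754.0 i$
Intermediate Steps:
$f{\left(G \right)} = 0$
$o{\left(A \right)} = -2 + \sqrt{2} \sqrt{A}$ ($o{\left(A \right)} = -2 + \sqrt{A + A} = -2 + \sqrt{2 A} = -2 + \sqrt{2} \sqrt{A}$)
$Z{\left(Q \right)} = - 8 Q^{3}$ ($Z{\left(Q \right)} = \left(Q \left(-2\right)\right)^{3} = \left(- 2 Q\right)^{3} = - 8 Q^{3}$)
$\left(-330 + 179\right) Z{\left(N{\left(f{\left(4 \right)},o{\left(-3 \right)} \right)} \right)} = \left(-330 + 179\right) \left(- 8 \left(-2 + \sqrt{2} \sqrt{-3}\right)^{3}\right) = - 151 \left(- 8 \left(-2 + \sqrt{2} i \sqrt{3}\right)^{3}\right) = - 151 \left(- 8 \left(-2 + i \sqrt{6}\right)^{3}\right) = 1208 \left(-2 + i \sqrt{6}\right)^{3}$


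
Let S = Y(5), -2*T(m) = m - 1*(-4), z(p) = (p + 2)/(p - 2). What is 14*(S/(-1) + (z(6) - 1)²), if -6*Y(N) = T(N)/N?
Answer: 119/10 ≈ 11.900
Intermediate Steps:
z(p) = (2 + p)/(-2 + p)
T(m) = -2 - m/2 (T(m) = -(m - 1*(-4))/2 = -(m + 4)/2 = -(4 + m)/2 = -2 - m/2)
Y(N) = -(-2 - N/2)/(6*N)
S = 3/20 (S = (1/12)*(4 + 5)/5 = (1/12)*(⅕)*9 = 3/20 ≈ 0.15000)
14*(S/(-1) + (z(6) - 1)²) = 14*((3/20)/(-1) + ((2 + 6)/(-2 + 6) - 1)²) = 14*((3/20)*(-1) + (8/4 - 1)²) = 14*(-3/20 + ((¼)*8 - 1)²) = 14*(-3/20 + (2 - 1)²) = 14*(-3/20 + 1²) = 14*(-3/20 + 1) = 14*(17/20) = 119/10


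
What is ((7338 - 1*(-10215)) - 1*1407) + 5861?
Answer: 22007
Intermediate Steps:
((7338 - 1*(-10215)) - 1*1407) + 5861 = ((7338 + 10215) - 1407) + 5861 = (17553 - 1407) + 5861 = 16146 + 5861 = 22007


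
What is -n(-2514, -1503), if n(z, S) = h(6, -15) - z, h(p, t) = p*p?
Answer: -2550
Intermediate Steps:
h(p, t) = p**2
n(z, S) = 36 - z (n(z, S) = 6**2 - z = 36 - z)
-n(-2514, -1503) = -(36 - 1*(-2514)) = -(36 + 2514) = -1*2550 = -2550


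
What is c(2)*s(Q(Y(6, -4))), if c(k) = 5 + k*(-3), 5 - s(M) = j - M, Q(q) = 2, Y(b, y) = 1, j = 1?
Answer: -6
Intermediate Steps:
s(M) = 4 + M (s(M) = 5 - (1 - M) = 5 + (-1 + M) = 4 + M)
c(k) = 5 - 3*k
c(2)*s(Q(Y(6, -4))) = (5 - 3*2)*(4 + 2) = (5 - 6)*6 = -1*6 = -6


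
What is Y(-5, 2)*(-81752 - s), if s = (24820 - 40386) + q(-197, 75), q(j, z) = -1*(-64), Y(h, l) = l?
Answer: -132500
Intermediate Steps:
q(j, z) = 64
s = -15502 (s = (24820 - 40386) + 64 = -15566 + 64 = -15502)
Y(-5, 2)*(-81752 - s) = 2*(-81752 - 1*(-15502)) = 2*(-81752 + 15502) = 2*(-66250) = -132500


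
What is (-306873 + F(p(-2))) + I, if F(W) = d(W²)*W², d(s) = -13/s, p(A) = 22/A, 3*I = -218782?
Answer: -1139440/3 ≈ -3.7981e+5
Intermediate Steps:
I = -218782/3 (I = (⅓)*(-218782) = -218782/3 ≈ -72927.)
F(W) = -13 (F(W) = (-13/W²)*W² = -13)
(-306873 + F(p(-2))) + I = (-306873 - 13) - 218782/3 = -306886 - 218782/3 = -1139440/3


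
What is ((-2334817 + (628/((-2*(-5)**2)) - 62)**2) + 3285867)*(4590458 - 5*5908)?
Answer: 2726885056284828/625 ≈ 4.3630e+12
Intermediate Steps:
((-2334817 + (628/((-2*(-5)**2)) - 62)**2) + 3285867)*(4590458 - 5*5908) = ((-2334817 + (628/((-2*25)) - 62)**2) + 3285867)*(4590458 - 29540) = ((-2334817 + (628/(-50) - 62)**2) + 3285867)*4560918 = ((-2334817 + (628*(-1/50) - 62)**2) + 3285867)*4560918 = ((-2334817 + (-314/25 - 62)**2) + 3285867)*4560918 = ((-2334817 + (-1864/25)**2) + 3285867)*4560918 = ((-2334817 + 3474496/625) + 3285867)*4560918 = (-1455786129/625 + 3285867)*4560918 = (597880746/625)*4560918 = 2726885056284828/625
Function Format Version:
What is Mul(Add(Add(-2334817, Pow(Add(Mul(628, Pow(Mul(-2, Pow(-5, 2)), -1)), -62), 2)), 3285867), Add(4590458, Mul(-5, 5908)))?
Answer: Rational(2726885056284828, 625) ≈ 4.3630e+12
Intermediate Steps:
Mul(Add(Add(-2334817, Pow(Add(Mul(628, Pow(Mul(-2, Pow(-5, 2)), -1)), -62), 2)), 3285867), Add(4590458, Mul(-5, 5908))) = Mul(Add(Add(-2334817, Pow(Add(Mul(628, Pow(Mul(-2, 25), -1)), -62), 2)), 3285867), Add(4590458, -29540)) = Mul(Add(Add(-2334817, Pow(Add(Mul(628, Pow(-50, -1)), -62), 2)), 3285867), 4560918) = Mul(Add(Add(-2334817, Pow(Add(Mul(628, Rational(-1, 50)), -62), 2)), 3285867), 4560918) = Mul(Add(Add(-2334817, Pow(Add(Rational(-314, 25), -62), 2)), 3285867), 4560918) = Mul(Add(Add(-2334817, Pow(Rational(-1864, 25), 2)), 3285867), 4560918) = Mul(Add(Add(-2334817, Rational(3474496, 625)), 3285867), 4560918) = Mul(Add(Rational(-1455786129, 625), 3285867), 4560918) = Mul(Rational(597880746, 625), 4560918) = Rational(2726885056284828, 625)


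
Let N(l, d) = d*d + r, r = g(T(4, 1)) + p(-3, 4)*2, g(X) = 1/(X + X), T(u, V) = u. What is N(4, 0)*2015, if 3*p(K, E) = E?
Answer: 135005/24 ≈ 5625.2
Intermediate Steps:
p(K, E) = E/3
g(X) = 1/(2*X)
r = 67/24 (r = (1/2)/4 + ((1/3)*4)*2 = (1/2)*(1/4) + (4/3)*2 = 1/8 + 8/3 = 67/24 ≈ 2.7917)
N(l, d) = 67/24 + d**2 (N(l, d) = d*d + 67/24 = d**2 + 67/24 = 67/24 + d**2)
N(4, 0)*2015 = (67/24 + 0**2)*2015 = (67/24 + 0)*2015 = (67/24)*2015 = 135005/24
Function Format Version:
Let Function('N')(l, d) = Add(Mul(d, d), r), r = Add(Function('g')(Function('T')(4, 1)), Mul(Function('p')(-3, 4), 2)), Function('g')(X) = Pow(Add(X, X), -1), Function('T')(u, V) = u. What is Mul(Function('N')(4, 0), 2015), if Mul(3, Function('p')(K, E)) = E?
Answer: Rational(135005, 24) ≈ 5625.2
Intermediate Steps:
Function('p')(K, E) = Mul(Rational(1, 3), E)
Function('g')(X) = Mul(Rational(1, 2), Pow(X, -1)) (Function('g')(X) = Pow(Mul(2, X), -1) = Mul(Rational(1, 2), Pow(X, -1)))
r = Rational(67, 24) (r = Add(Mul(Rational(1, 2), Pow(4, -1)), Mul(Mul(Rational(1, 3), 4), 2)) = Add(Mul(Rational(1, 2), Rational(1, 4)), Mul(Rational(4, 3), 2)) = Add(Rational(1, 8), Rational(8, 3)) = Rational(67, 24) ≈ 2.7917)
Function('N')(l, d) = Add(Rational(67, 24), Pow(d, 2)) (Function('N')(l, d) = Add(Mul(d, d), Rational(67, 24)) = Add(Pow(d, 2), Rational(67, 24)) = Add(Rational(67, 24), Pow(d, 2)))
Mul(Function('N')(4, 0), 2015) = Mul(Add(Rational(67, 24), Pow(0, 2)), 2015) = Mul(Add(Rational(67, 24), 0), 2015) = Mul(Rational(67, 24), 2015) = Rational(135005, 24)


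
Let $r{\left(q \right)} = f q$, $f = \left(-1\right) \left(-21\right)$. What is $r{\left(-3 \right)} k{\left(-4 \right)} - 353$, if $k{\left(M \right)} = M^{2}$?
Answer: $-1361$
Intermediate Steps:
$f = 21$
$r{\left(q \right)} = 21 q$
$r{\left(-3 \right)} k{\left(-4 \right)} - 353 = 21 \left(-3\right) \left(-4\right)^{2} - 353 = \left(-63\right) 16 - 353 = -1008 - 353 = -1361$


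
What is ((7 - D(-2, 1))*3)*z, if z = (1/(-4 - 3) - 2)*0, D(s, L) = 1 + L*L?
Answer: 0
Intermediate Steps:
D(s, L) = 1 + L²
z = 0 (z = (1/(-7) - 2)*0 = (-⅐ - 2)*0 = -15/7*0 = 0)
((7 - D(-2, 1))*3)*z = ((7 - (1 + 1²))*3)*0 = ((7 - (1 + 1))*3)*0 = ((7 - 1*2)*3)*0 = ((7 - 2)*3)*0 = (5*3)*0 = 15*0 = 0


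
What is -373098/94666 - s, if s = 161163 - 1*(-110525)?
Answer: -1169090423/4303 ≈ -2.7169e+5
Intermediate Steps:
s = 271688 (s = 161163 + 110525 = 271688)
-373098/94666 - s = -373098/94666 - 1*271688 = -373098*1/94666 - 271688 = -16959/4303 - 271688 = -1169090423/4303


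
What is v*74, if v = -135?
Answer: -9990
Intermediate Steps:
v*74 = -135*74 = -9990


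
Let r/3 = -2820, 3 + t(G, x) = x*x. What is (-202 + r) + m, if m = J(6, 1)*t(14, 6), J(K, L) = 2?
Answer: -8596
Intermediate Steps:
t(G, x) = -3 + x² (t(G, x) = -3 + x*x = -3 + x²)
r = -8460 (r = 3*(-2820) = -8460)
m = 66 (m = 2*(-3 + 6²) = 2*(-3 + 36) = 2*33 = 66)
(-202 + r) + m = (-202 - 8460) + 66 = -8662 + 66 = -8596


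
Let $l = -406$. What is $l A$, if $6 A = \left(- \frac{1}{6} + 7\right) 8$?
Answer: $- \frac{33292}{9} \approx -3699.1$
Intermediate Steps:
$A = \frac{82}{9}$ ($A = \frac{\left(- \frac{1}{6} + 7\right) 8}{6} = \frac{\frac{41}{6} \cdot 8}{6} = \frac{1}{6} \cdot \frac{164}{3} = \frac{82}{9} \approx 9.1111$)
$l A = \left(-406\right) \frac{82}{9} = - \frac{33292}{9}$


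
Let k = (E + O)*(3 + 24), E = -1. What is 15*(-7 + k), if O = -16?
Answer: -6990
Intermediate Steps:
k = -459 (k = (-1 - 16)*(3 + 24) = -17*27 = -459)
15*(-7 + k) = 15*(-7 - 459) = 15*(-466) = -6990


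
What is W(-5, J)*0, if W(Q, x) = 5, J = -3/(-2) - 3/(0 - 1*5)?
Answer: 0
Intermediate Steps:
J = 21/10 (J = -3*(-½) - 3/(0 - 5) = 3/2 - 3/(-5) = 3/2 - 3*(-⅕) = 3/2 + ⅗ = 21/10 ≈ 2.1000)
W(-5, J)*0 = 5*0 = 0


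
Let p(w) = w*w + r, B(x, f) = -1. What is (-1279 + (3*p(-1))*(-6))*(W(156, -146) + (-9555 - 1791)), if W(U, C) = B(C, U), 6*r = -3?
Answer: 14614936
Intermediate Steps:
r = -½ (r = (⅙)*(-3) = -½ ≈ -0.50000)
W(U, C) = -1
p(w) = -½ + w² (p(w) = w*w - ½ = w² - ½ = -½ + w²)
(-1279 + (3*p(-1))*(-6))*(W(156, -146) + (-9555 - 1791)) = (-1279 + (3*(-½ + (-1)²))*(-6))*(-1 + (-9555 - 1791)) = (-1279 + (3*(-½ + 1))*(-6))*(-1 - 11346) = (-1279 + (3*(½))*(-6))*(-11347) = (-1279 + (3/2)*(-6))*(-11347) = (-1279 - 9)*(-11347) = -1288*(-11347) = 14614936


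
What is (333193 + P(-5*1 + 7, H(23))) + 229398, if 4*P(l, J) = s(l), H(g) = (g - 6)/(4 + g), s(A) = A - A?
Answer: 562591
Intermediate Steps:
s(A) = 0
H(g) = (-6 + g)/(4 + g)
P(l, J) = 0 (P(l, J) = (1/4)*0 = 0)
(333193 + P(-5*1 + 7, H(23))) + 229398 = (333193 + 0) + 229398 = 333193 + 229398 = 562591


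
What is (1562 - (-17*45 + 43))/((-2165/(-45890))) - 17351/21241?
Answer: 445258054049/9197353 ≈ 48412.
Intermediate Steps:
(1562 - (-17*45 + 43))/((-2165/(-45890))) - 17351/21241 = (1562 - (-765 + 43))/((-2165*(-1/45890))) - 17351*1/21241 = (1562 - 1*(-722))/(433/9178) - 17351/21241 = (1562 + 722)*(9178/433) - 17351/21241 = 2284*(9178/433) - 17351/21241 = 20962552/433 - 17351/21241 = 445258054049/9197353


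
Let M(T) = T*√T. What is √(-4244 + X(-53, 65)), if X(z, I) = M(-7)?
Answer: √(-4244 - 7*I*√7) ≈ 0.1421 - 65.146*I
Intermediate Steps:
M(T) = T^(3/2)
X(z, I) = -7*I*√7 (X(z, I) = (-7)^(3/2) = -7*I*√7)
√(-4244 + X(-53, 65)) = √(-4244 - 7*I*√7)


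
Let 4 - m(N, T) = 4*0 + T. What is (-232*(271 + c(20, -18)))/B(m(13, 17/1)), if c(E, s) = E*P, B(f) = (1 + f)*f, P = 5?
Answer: -21518/39 ≈ -551.74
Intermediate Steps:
m(N, T) = 4 - T (m(N, T) = 4 - (4*0 + T) = 4 - (0 + T) = 4 - T)
B(f) = f*(1 + f)
c(E, s) = 5*E (c(E, s) = E*5 = 5*E)
(-232*(271 + c(20, -18)))/B(m(13, 17/1)) = (-232*(271 + 5*20))/(((4 - 17/1)*(1 + (4 - 17/1)))) = (-232*(271 + 100))/(((4 - 17)*(1 + (4 - 17)))) = (-232*371)/(((4 - 1*17)*(1 + (4 - 1*17)))) = -86072*1/((1 + (4 - 17))*(4 - 17)) = -86072*(-1/(13*(1 - 13))) = -86072/((-13*(-12))) = -86072/156 = -86072*1/156 = -21518/39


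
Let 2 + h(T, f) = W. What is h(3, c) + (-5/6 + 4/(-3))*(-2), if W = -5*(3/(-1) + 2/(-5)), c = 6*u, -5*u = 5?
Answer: 58/3 ≈ 19.333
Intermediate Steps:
u = -1 (u = -1/5*5 = -1)
c = -6 (c = 6*(-1) = -6)
W = 17 (W = -5*(3*(-1) + 2*(-1/5)) = -5*(-3 - 2/5) = -5*(-17/5) = 17)
h(T, f) = 15 (h(T, f) = -2 + 17 = 15)
h(3, c) + (-5/6 + 4/(-3))*(-2) = 15 + (-5/6 + 4/(-3))*(-2) = 15 + (-5*1/6 + 4*(-1/3))*(-2) = 15 + (-5/6 - 4/3)*(-2) = 15 - 13/6*(-2) = 15 + 13/3 = 58/3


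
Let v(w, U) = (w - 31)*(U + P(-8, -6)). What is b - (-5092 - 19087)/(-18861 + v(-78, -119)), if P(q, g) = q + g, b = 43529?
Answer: 189936377/4364 ≈ 43523.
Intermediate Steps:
P(q, g) = g + q
v(w, U) = (-31 + w)*(-14 + U) (v(w, U) = (w - 31)*(U + (-6 - 8)) = (-31 + w)*(U - 14) = (-31 + w)*(-14 + U))
b - (-5092 - 19087)/(-18861 + v(-78, -119)) = 43529 - (-5092 - 19087)/(-18861 + (434 - 31*(-119) - 14*(-78) - 119*(-78))) = 43529 - (-24179)/(-18861 + (434 + 3689 + 1092 + 9282)) = 43529 - (-24179)/(-18861 + 14497) = 43529 - (-24179)/(-4364) = 43529 - (-24179)*(-1)/4364 = 43529 - 1*24179/4364 = 43529 - 24179/4364 = 189936377/4364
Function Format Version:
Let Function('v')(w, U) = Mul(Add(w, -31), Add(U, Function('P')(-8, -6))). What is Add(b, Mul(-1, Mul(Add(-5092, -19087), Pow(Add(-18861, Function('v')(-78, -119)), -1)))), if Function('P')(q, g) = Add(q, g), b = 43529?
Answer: Rational(189936377, 4364) ≈ 43523.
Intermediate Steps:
Function('P')(q, g) = Add(g, q)
Function('v')(w, U) = Mul(Add(-31, w), Add(-14, U)) (Function('v')(w, U) = Mul(Add(w, -31), Add(U, Add(-6, -8))) = Mul(Add(-31, w), Add(U, -14)) = Mul(Add(-31, w), Add(-14, U)))
Add(b, Mul(-1, Mul(Add(-5092, -19087), Pow(Add(-18861, Function('v')(-78, -119)), -1)))) = Add(43529, Mul(-1, Mul(Add(-5092, -19087), Pow(Add(-18861, Add(434, Mul(-31, -119), Mul(-14, -78), Mul(-119, -78))), -1)))) = Add(43529, Mul(-1, Mul(-24179, Pow(Add(-18861, Add(434, 3689, 1092, 9282)), -1)))) = Add(43529, Mul(-1, Mul(-24179, Pow(Add(-18861, 14497), -1)))) = Add(43529, Mul(-1, Mul(-24179, Pow(-4364, -1)))) = Add(43529, Mul(-1, Mul(-24179, Rational(-1, 4364)))) = Add(43529, Mul(-1, Rational(24179, 4364))) = Add(43529, Rational(-24179, 4364)) = Rational(189936377, 4364)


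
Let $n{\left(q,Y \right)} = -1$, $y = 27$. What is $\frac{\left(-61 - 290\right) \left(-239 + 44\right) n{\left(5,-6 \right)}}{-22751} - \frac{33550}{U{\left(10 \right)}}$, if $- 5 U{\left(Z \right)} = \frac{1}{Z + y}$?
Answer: $\frac{141209837695}{22751} \approx 6.2068 \cdot 10^{6}$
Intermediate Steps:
$U{\left(Z \right)} = - \frac{1}{5 \left(27 + Z\right)}$ ($U{\left(Z \right)} = - \frac{1}{5 \left(Z + 27\right)} = - \frac{1}{5 \left(27 + Z\right)}$)
$\frac{\left(-61 - 290\right) \left(-239 + 44\right) n{\left(5,-6 \right)}}{-22751} - \frac{33550}{U{\left(10 \right)}} = \frac{\left(-61 - 290\right) \left(-239 + 44\right) \left(-1\right)}{-22751} - \frac{33550}{\left(-1\right) \frac{1}{135 + 5 \cdot 10}} = \left(-351\right) \left(-195\right) \left(-1\right) \left(- \frac{1}{22751}\right) - \frac{33550}{\left(-1\right) \frac{1}{135 + 50}} = 68445 \left(-1\right) \left(- \frac{1}{22751}\right) - \frac{33550}{\left(-1\right) \frac{1}{185}} = \left(-68445\right) \left(- \frac{1}{22751}\right) - \frac{33550}{\left(-1\right) \frac{1}{185}} = \frac{68445}{22751} - \frac{33550}{- \frac{1}{185}} = \frac{68445}{22751} - -6206750 = \frac{68445}{22751} + 6206750 = \frac{141209837695}{22751}$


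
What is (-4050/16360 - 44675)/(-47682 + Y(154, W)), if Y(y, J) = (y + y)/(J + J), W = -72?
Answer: 657798345/702101261 ≈ 0.93690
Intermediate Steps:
Y(y, J) = y/J (Y(y, J) = (2*y)/((2*J)) = (2*y)*(1/(2*J)) = y/J)
(-4050/16360 - 44675)/(-47682 + Y(154, W)) = (-4050/16360 - 44675)/(-47682 + 154/(-72)) = (-4050*1/16360 - 44675)/(-47682 + 154*(-1/72)) = (-405/1636 - 44675)/(-47682 - 77/36) = -73088705/(1636*(-1716629/36)) = -73088705/1636*(-36/1716629) = 657798345/702101261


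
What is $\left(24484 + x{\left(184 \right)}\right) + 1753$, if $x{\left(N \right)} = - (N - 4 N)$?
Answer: $26789$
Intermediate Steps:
$x{\left(N \right)} = 3 N$ ($x{\left(N \right)} = - \left(-3\right) N = 3 N$)
$\left(24484 + x{\left(184 \right)}\right) + 1753 = \left(24484 + 3 \cdot 184\right) + 1753 = \left(24484 + 552\right) + 1753 = 25036 + 1753 = 26789$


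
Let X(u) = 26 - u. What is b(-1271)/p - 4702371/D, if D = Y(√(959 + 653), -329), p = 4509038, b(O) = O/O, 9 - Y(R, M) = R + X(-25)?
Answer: 222633280055567/171343444 - 4702371*√403/76 ≈ 57242.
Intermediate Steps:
Y(R, M) = -42 - R (Y(R, M) = 9 - (R + (26 - 1*(-25))) = 9 - (R + (26 + 25)) = 9 - (R + 51) = 9 - (51 + R) = 9 + (-51 - R) = -42 - R)
b(O) = 1
D = -42 - 2*√403 (D = -42 - √(959 + 653) = -42 - √1612 = -42 - 2*√403 ≈ -82.150)
b(-1271)/p - 4702371/D = 1/4509038 - 4702371/(-42 - 2*√403)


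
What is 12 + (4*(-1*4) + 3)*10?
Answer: -118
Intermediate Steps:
12 + (4*(-1*4) + 3)*10 = 12 + (4*(-4) + 3)*10 = 12 + (-16 + 3)*10 = 12 - 13*10 = 12 - 130 = -118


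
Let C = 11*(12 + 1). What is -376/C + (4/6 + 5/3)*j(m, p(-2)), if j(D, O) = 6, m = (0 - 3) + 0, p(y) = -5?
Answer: 1626/143 ≈ 11.371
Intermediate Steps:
m = -3 (m = -3 + 0 = -3)
C = 143 (C = 11*13 = 143)
-376/C + (4/6 + 5/3)*j(m, p(-2)) = -376/143 + (4/6 + 5/3)*6 = -376*1/143 + (4*(⅙) + 5*(⅓))*6 = -376/143 + (⅔ + 5/3)*6 = -376/143 + (7/3)*6 = -376/143 + 14 = 1626/143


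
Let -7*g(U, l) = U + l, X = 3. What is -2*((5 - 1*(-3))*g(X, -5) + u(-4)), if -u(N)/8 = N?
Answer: -480/7 ≈ -68.571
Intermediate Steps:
g(U, l) = -U/7 - l/7 (g(U, l) = -(U + l)/7 = -U/7 - l/7)
u(N) = -8*N
-2*((5 - 1*(-3))*g(X, -5) + u(-4)) = -2*((5 - 1*(-3))*(-⅐*3 - ⅐*(-5)) - 8*(-4)) = -2*((5 + 3)*(-3/7 + 5/7) + 32) = -2*(8*(2/7) + 32) = -2*(16/7 + 32) = -2*240/7 = -480/7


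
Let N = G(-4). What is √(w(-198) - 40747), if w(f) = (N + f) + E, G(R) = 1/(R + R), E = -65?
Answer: I*√656162/4 ≈ 202.51*I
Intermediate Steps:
G(R) = 1/(2*R)
N = -⅛ (N = (½)/(-4) = (½)*(-¼) = -⅛ ≈ -0.12500)
w(f) = -521/8 + f (w(f) = (-⅛ + f) - 65 = -521/8 + f)
√(w(-198) - 40747) = √((-521/8 - 198) - 40747) = √(-2105/8 - 40747) = √(-328081/8) = I*√656162/4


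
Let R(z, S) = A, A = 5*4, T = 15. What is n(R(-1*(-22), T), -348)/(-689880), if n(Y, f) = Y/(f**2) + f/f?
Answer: -30281/20886806880 ≈ -1.4498e-6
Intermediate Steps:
A = 20
R(z, S) = 20
n(Y, f) = 1 + Y/f**2 (n(Y, f) = Y/f**2 + 1 = 1 + Y/f**2)
n(R(-1*(-22), T), -348)/(-689880) = (1 + 20/(-348)**2)/(-689880) = (1 + 20*(1/121104))*(-1/689880) = (1 + 5/30276)*(-1/689880) = (30281/30276)*(-1/689880) = -30281/20886806880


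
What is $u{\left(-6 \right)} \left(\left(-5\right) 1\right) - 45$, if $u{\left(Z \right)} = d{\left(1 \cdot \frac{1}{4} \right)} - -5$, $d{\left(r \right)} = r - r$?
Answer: $-70$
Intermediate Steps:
$d{\left(r \right)} = 0$
$u{\left(Z \right)} = 5$ ($u{\left(Z \right)} = 0 - -5 = 0 + 5 = 5$)
$u{\left(-6 \right)} \left(\left(-5\right) 1\right) - 45 = 5 \left(\left(-5\right) 1\right) - 45 = 5 \left(-5\right) - 45 = -25 - 45 = -70$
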